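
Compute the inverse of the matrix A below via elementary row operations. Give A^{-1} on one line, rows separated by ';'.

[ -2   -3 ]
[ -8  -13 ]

inverse = [-13/2 3/2; 4 -1]

Gauss-Jordan on [A | I]:
R1 <- (1/-2)*R1:  [    1   3/2  |  -1/2     0 ]
R2 <- R2 - (-8)*R1:  [  0  -1  |  -4   1 ]
R2 <- (1/-1)*R2:  [  0   1  |   4  -1 ]
R1 <- R1 - (3/2)*R2:  [     1      0  |  -13/2    3/2 ]
Right block of [I | A^{-1}] is the inverse:
[ -13/2  3/2 ]
[     4   -1 ]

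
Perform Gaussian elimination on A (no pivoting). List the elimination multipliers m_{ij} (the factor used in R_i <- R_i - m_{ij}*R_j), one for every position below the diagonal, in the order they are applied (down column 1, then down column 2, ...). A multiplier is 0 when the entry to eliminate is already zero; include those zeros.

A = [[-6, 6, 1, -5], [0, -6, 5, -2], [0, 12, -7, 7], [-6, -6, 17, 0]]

multipliers: 0, 0, 1, -2, 2, 2

Forward elimination:
R2: entry in column 1 is already 0 -> m_{21} = 0 (no row operation needed)
R3: entry in column 1 is already 0 -> m_{31} = 0 (no row operation needed)
R4 <- R4 - (1)*R1:  [   0  -12   16    5 ]
R3 <- R3 - (-2)*R2:  [ 0  0  3  3 ]
R4 <- R4 - (2)*R2:  [ 0  0  6  9 ]
R4 <- R4 - (2)*R3:  [ 0  0  0  3 ]
Multipliers (in order of application): m_{21} = 0, m_{31} = 0, m_{41} = 1, m_{32} = -2, m_{42} = 2, m_{43} = 2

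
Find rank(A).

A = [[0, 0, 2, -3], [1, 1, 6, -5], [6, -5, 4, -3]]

rank(A) = 3

Row reduction:
R1 <-> R2   (pivot in column 1 was zero)
[ 1   1  6  -5 ]
[ 0   0  2  -3 ]
[ 6  -5  4  -3 ]
R3 <- R3 - (6)*R1:  [   0  -11  -32   27 ]
R2 <-> R3   (pivot in column 2 was zero)
[ 1    1    6  -5 ]
[ 0  -11  -32  27 ]
[ 0    0    2  -3 ]
Row echelon form:
[ 1    1    6  -5 ]
[ 0  -11  -32  27 ]
[ 0    0    2  -3 ]
Nonzero rows / pivot columns: 3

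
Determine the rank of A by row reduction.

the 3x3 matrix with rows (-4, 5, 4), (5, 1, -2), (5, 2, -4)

rank(A) = 3

Row reduction:
R2 <- R2 - (-5/4)*R1:  [    0  29/4     3 ]
R3 <- R3 - (-5/4)*R1:  [    0  33/4     1 ]
R3 <- R3 - (33/29)*R2:  [      0       0  -70/29 ]
Row echelon form:
[ -4     5       4 ]
[  0  29/4       3 ]
[  0     0  -70/29 ]
Nonzero rows / pivot columns: 3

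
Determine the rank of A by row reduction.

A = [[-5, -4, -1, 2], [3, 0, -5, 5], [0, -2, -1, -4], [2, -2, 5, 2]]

rank(A) = 4

Row reduction:
R2 <- R2 - (-3/5)*R1:  [     0  -12/5  -28/5   31/5 ]
R4 <- R4 - (-2/5)*R1:  [     0  -18/5   23/5   14/5 ]
R3 <- R3 - (5/6)*R2:  [     0      0   11/3  -55/6 ]
R4 <- R4 - (3/2)*R2:  [     0      0     13  -13/2 ]
R4 <- R4 - (39/11)*R3:  [  0   0   0  26 ]
Row echelon form:
[ -5     -4     -1      2 ]
[  0  -12/5  -28/5   31/5 ]
[  0      0   11/3  -55/6 ]
[  0      0      0     26 ]
Nonzero rows / pivot columns: 4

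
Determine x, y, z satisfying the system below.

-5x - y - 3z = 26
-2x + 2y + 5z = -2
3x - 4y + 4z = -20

(-4, 0, -2)

Forward elimination on [A|b]:
R2 <- R2 - (2/5)*R1:  [     0   12/5   31/5  -62/5 ]
R3 <- R3 - (-3/5)*R1:  [     0  -23/5   11/5  -22/5 ]
R3 <- R3 - (-23/12)*R2:  [      0       0  169/12  -169/6 ]
Row echelon form:
[ -5    -1      -3  |      26 ]
[  0  12/5    31/5  |   -62/5 ]
[  0     0  169/12  |  -169/6 ]
Back-substitution:
z = (-169/6) / (169/12) = -2
y = (-62/5 - (31/5)*(-2)) / (12/5) = 0
x = (26 - (-1)*(0) - (-3)*(-2)) / -5 = -4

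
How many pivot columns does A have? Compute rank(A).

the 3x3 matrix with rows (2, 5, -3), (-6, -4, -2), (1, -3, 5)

Row reduction:
R2 <- R2 - (-3)*R1:  [   0   11  -11 ]
R3 <- R3 - (1/2)*R1:  [     0  -11/2   13/2 ]
R3 <- R3 - (-1/2)*R2:  [ 0  0  1 ]
Row echelon form:
[ 2   5   -3 ]
[ 0  11  -11 ]
[ 0   0    1 ]
Nonzero rows / pivot columns: 3

rank(A) = 3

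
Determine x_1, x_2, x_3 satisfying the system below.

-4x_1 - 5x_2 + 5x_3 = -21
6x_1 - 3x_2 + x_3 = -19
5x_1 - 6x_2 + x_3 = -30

(-1, 4, -1)

Forward elimination on [A|b]:
R2 <- R2 - (-3/2)*R1:  [      0   -21/2    17/2  -101/2 ]
R3 <- R3 - (-5/4)*R1:  [      0   -49/4    29/4  -225/4 ]
R3 <- R3 - (7/6)*R2:  [    0     0  -8/3   8/3 ]
Row echelon form:
[ -4     -5     5  |     -21 ]
[  0  -21/2  17/2  |  -101/2 ]
[  0      0  -8/3  |     8/3 ]
Back-substitution:
x_3 = (8/3) / (-8/3) = -1
x_2 = (-101/2 - (17/2)*(-1)) / (-21/2) = 4
x_1 = (-21 - (-5)*(4) - (5)*(-1)) / -4 = -1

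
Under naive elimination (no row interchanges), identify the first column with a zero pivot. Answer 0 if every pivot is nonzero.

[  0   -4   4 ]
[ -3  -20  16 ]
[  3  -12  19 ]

Naive forward elimination:
Pivot entry (1,1) is zero but row 2 has -3 in column 1 -> naive elimination stops; a row interchange (e.g. R1 <-> R2) would be required here.

first zero-pivot column = 1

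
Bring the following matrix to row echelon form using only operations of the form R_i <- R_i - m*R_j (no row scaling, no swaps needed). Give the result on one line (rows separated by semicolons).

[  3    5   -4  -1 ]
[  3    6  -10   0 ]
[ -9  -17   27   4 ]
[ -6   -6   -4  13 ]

REF = [3 5 -4 -1; 0 1 -6 1; 0 0 3 3; 0 0 0 -5]

Forward elimination:
R2 <- R2 - (1)*R1:  [  0   1  -6   1 ]
R3 <- R3 - (-3)*R1:  [  0  -2  15   1 ]
R4 <- R4 - (-2)*R1:  [   0    4  -12   11 ]
R3 <- R3 - (-2)*R2:  [ 0  0  3  3 ]
R4 <- R4 - (4)*R2:  [  0   0  12   7 ]
R4 <- R4 - (4)*R3:  [  0   0   0  -5 ]
Row echelon form:
[ 3  5  -4  -1 ]
[ 0  1  -6   1 ]
[ 0  0   3   3 ]
[ 0  0   0  -5 ]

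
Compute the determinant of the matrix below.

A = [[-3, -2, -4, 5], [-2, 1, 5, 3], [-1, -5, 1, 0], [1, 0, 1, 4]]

det(A) = -676

Forward elimination:
R2 <- R2 - (2/3)*R1:  [    0   7/3  23/3  -1/3 ]
R3 <- R3 - (1/3)*R1:  [     0  -13/3    7/3   -5/3 ]
R4 <- R4 - (-1/3)*R1:  [    0  -2/3  -1/3  17/3 ]
R3 <- R3 - (-13/7)*R2:  [     0      0  116/7  -16/7 ]
R4 <- R4 - (-2/7)*R2:  [    0     0  13/7  39/7 ]
R4 <- R4 - (13/116)*R3:  [      0       0       0  169/29 ]
Upper-triangular form:
[ -3   -2     -4       5 ]
[  0  7/3   23/3    -1/3 ]
[  0    0  116/7   -16/7 ]
[  0    0      0  169/29 ]
det(A) = (-1)^0 * (-3) * (7/3) * (116/7) * (169/29) = -676  (0 row swaps -> sign +1)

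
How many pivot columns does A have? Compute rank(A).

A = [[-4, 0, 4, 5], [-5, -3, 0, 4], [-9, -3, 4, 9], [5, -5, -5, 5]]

Row reduction:
R2 <- R2 - (5/4)*R1:  [    0    -3    -5  -9/4 ]
R3 <- R3 - (9/4)*R1:  [    0    -3    -5  -9/4 ]
R4 <- R4 - (-5/4)*R1:  [    0    -5     0  45/4 ]
R3 <- R3 - (1)*R2:  [ 0  0  0  0 ]
R4 <- R4 - (5/3)*R2:  [    0     0  25/3    15 ]
R3 <-> R4   (pivot in column 3 was zero)
[ -4   0     4     5 ]
[  0  -3    -5  -9/4 ]
[  0   0  25/3    15 ]
[  0   0     0     0 ]
Row echelon form:
[ -4   0     4     5 ]
[  0  -3    -5  -9/4 ]
[  0   0  25/3    15 ]
[  0   0     0     0 ]
Nonzero rows / pivot columns: 3

rank(A) = 3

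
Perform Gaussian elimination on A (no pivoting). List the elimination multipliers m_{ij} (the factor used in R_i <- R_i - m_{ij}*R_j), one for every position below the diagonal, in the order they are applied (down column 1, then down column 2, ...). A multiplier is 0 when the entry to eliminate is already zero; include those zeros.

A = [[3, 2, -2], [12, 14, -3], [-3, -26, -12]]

Forward elimination:
R2 <- R2 - (4)*R1:  [ 0  6  5 ]
R3 <- R3 - (-1)*R1:  [   0  -24  -14 ]
R3 <- R3 - (-4)*R2:  [ 0  0  6 ]
Multipliers (in order of application): m_{21} = 4, m_{31} = -1, m_{32} = -4

multipliers: 4, -1, -4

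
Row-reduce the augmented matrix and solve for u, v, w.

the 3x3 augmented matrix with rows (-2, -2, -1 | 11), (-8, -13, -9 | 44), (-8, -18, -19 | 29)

(-4, -3, 3)

Forward elimination on [A|b]:
R2 <- R2 - (4)*R1:  [  0  -5  -5   0 ]
R3 <- R3 - (4)*R1:  [   0  -10  -15  -15 ]
R3 <- R3 - (2)*R2:  [   0    0   -5  -15 ]
Row echelon form:
[ -2  -2  -1  |   11 ]
[  0  -5  -5  |    0 ]
[  0   0  -5  |  -15 ]
Back-substitution:
w = (-15) / -5 = 3
v = (0 - (-5)*(3)) / -5 = -3
u = (11 - (-2)*(-3) - (-1)*(3)) / -2 = -4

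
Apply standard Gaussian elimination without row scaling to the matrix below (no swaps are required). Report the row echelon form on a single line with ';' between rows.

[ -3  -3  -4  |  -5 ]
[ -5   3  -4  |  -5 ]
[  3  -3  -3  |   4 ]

Forward elimination:
R2 <- R2 - (5/3)*R1:  [    0     8   8/3  10/3 ]
R3 <- R3 - (-1)*R1:  [  0  -6  -7  -1 ]
R3 <- R3 - (-3/4)*R2:  [   0    0   -5  3/2 ]
Row echelon form:
[ -3  -3   -4  |    -5 ]
[  0   8  8/3  |  10/3 ]
[  0   0   -5  |   3/2 ]

REF = [-3 -3 -4 -5; 0 8 8/3 10/3; 0 0 -5 3/2]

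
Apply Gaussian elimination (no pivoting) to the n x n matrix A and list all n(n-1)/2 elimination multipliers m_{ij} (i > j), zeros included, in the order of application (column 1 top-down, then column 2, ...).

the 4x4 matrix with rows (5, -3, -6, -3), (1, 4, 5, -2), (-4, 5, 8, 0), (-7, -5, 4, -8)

multipliers: 1/5, -4/5, -7/5, 13/23, -2, -184/7

Forward elimination:
R2 <- R2 - (1/5)*R1:  [    0  23/5  31/5  -7/5 ]
R3 <- R3 - (-4/5)*R1:  [     0   13/5   16/5  -12/5 ]
R4 <- R4 - (-7/5)*R1:  [     0  -46/5  -22/5  -61/5 ]
R3 <- R3 - (13/23)*R2:  [      0       0   -7/23  -37/23 ]
R4 <- R4 - (-2)*R2:  [   0    0    8  -15 ]
R4 <- R4 - (-184/7)*R3:  [      0       0       0  -401/7 ]
Multipliers (in order of application): m_{21} = 1/5, m_{31} = -4/5, m_{41} = -7/5, m_{32} = 13/23, m_{42} = -2, m_{43} = -184/7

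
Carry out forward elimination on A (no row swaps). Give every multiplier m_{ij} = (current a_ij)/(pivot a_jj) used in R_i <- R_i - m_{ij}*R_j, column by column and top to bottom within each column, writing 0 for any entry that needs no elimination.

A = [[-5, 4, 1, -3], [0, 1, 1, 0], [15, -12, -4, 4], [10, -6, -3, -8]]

multipliers: 0, -3, -2, 0, 2, 3

Forward elimination:
R2: entry in column 1 is already 0 -> m_{21} = 0 (no row operation needed)
R3 <- R3 - (-3)*R1:  [  0   0  -1  -5 ]
R4 <- R4 - (-2)*R1:  [   0    2   -1  -14 ]
R3: entry in column 2 is already 0 -> m_{32} = 0 (no row operation needed)
R4 <- R4 - (2)*R2:  [   0    0   -3  -14 ]
R4 <- R4 - (3)*R3:  [ 0  0  0  1 ]
Multipliers (in order of application): m_{21} = 0, m_{31} = -3, m_{41} = -2, m_{32} = 0, m_{42} = 2, m_{43} = 3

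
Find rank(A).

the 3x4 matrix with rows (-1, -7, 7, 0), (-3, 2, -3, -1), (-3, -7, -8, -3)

Row reduction:
R2 <- R2 - (3)*R1:  [   0   23  -24   -1 ]
R3 <- R3 - (3)*R1:  [   0   14  -29   -3 ]
R3 <- R3 - (14/23)*R2:  [       0        0  -331/23   -55/23 ]
Row echelon form:
[ -1  -7        7       0 ]
[  0  23      -24      -1 ]
[  0   0  -331/23  -55/23 ]
Nonzero rows / pivot columns: 3

rank(A) = 3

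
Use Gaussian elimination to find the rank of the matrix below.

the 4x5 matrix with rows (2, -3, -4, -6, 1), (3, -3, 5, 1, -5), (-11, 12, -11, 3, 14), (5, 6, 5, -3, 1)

rank(A) = 3

Row reduction:
R2 <- R2 - (3/2)*R1:  [     0    3/2     11     10  -13/2 ]
R3 <- R3 - (-11/2)*R1:  [    0  -9/2   -33   -30  39/2 ]
R4 <- R4 - (5/2)*R1:  [    0  27/2    15    12  -3/2 ]
R3 <- R3 - (-3)*R2:  [ 0  0  0  0  0 ]
R4 <- R4 - (9)*R2:  [   0    0  -84  -78   57 ]
R3 <-> R4   (pivot in column 3 was zero)
[ 2   -3   -4   -6      1 ]
[ 0  3/2   11   10  -13/2 ]
[ 0    0  -84  -78     57 ]
[ 0    0    0    0      0 ]
Row echelon form:
[ 2   -3   -4   -6      1 ]
[ 0  3/2   11   10  -13/2 ]
[ 0    0  -84  -78     57 ]
[ 0    0    0    0      0 ]
Nonzero rows / pivot columns: 3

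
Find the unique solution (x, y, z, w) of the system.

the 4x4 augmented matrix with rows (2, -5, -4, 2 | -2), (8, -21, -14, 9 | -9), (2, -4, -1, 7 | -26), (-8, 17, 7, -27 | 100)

(1, -2, 1, -5)

Forward elimination on [A|b]:
R2 <- R2 - (4)*R1:  [  0  -1   2   1  -1 ]
R3 <- R3 - (1)*R1:  [   0    1    3    5  -24 ]
R4 <- R4 - (-4)*R1:  [   0   -3   -9  -19   92 ]
R3 <- R3 - (-1)*R2:  [   0    0    5    6  -25 ]
R4 <- R4 - (3)*R2:  [   0    0  -15  -22   95 ]
R4 <- R4 - (-3)*R3:  [  0   0   0  -4  20 ]
Row echelon form:
[ 2  -5  -4   2  |   -2 ]
[ 0  -1   2   1  |   -1 ]
[ 0   0   5   6  |  -25 ]
[ 0   0   0  -4  |   20 ]
Back-substitution:
w = (20) / -4 = -5
z = (-25 - (6)*(-5)) / 5 = 1
y = (-1 - (2)*(1) - (1)*(-5)) / -1 = -2
x = (-2 - (-5)*(-2) - (-4)*(1) - (2)*(-5)) / 2 = 1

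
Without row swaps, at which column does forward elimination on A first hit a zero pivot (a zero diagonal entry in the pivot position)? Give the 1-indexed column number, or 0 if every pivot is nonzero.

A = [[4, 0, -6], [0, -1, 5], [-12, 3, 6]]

first zero-pivot column = 0

Naive forward elimination:
R3 <- R3 - (-3)*R1:  [   0    3  -12 ]
R3 <- R3 - (-3)*R2:  [ 0  0  3 ]
All pivots nonzero; naive elimination completes without hitting a zero pivot.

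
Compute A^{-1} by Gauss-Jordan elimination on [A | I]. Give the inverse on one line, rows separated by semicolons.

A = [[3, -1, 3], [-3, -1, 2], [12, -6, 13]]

Gauss-Jordan on [A | I]:
R1 <- (1/3)*R1:  [    1  -1/3     1  |   1/3     0     0 ]
R2 <- R2 - (-3)*R1:  [  0  -2   5  |   1   1   0 ]
R3 <- R3 - (12)*R1:  [  0  -2   1  |  -4   0   1 ]
R2 <- (1/-2)*R2:  [    0     1  -5/2  |  -1/2  -1/2     0 ]
R1 <- R1 - (-1/3)*R2:  [    1     0   1/6  |   1/6  -1/6     0 ]
R3 <- R3 - (-2)*R2:  [  0   0  -4  |  -5  -1   1 ]
R3 <- (1/-4)*R3:  [    0     0     1  |   5/4   1/4  -1/4 ]
R1 <- R1 - (1/6)*R3:  [     1      0      0  |  -1/24  -5/24   1/24 ]
R2 <- R2 - (-5/2)*R3:  [    0     1     0  |  21/8   1/8  -5/8 ]
Right block of [I | A^{-1}] is the inverse:
[ -1/24  -5/24  1/24 ]
[  21/8    1/8  -5/8 ]
[   5/4    1/4  -1/4 ]

inverse = [-1/24 -5/24 1/24; 21/8 1/8 -5/8; 5/4 1/4 -1/4]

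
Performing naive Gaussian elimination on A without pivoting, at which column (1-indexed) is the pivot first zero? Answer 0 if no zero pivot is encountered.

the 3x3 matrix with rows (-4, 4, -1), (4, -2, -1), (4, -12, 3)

first zero-pivot column = 0

Naive forward elimination:
R2 <- R2 - (-1)*R1:  [  0   2  -2 ]
R3 <- R3 - (-1)*R1:  [  0  -8   2 ]
R3 <- R3 - (-4)*R2:  [  0   0  -6 ]
All pivots nonzero; naive elimination completes without hitting a zero pivot.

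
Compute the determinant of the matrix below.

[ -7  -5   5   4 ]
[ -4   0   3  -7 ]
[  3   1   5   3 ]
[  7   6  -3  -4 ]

det(A) = -429

Forward elimination:
R2 <- R2 - (4/7)*R1:  [     0   20/7    1/7  -65/7 ]
R3 <- R3 - (-3/7)*R1:  [    0  -8/7  50/7  33/7 ]
R4 <- R4 - (-1)*R1:  [ 0  1  2  0 ]
R3 <- R3 - (-2/5)*R2:  [    0     0  36/5     1 ]
R4 <- R4 - (7/20)*R2:  [     0      0  39/20   13/4 ]
R4 <- R4 - (13/48)*R3:  [      0       0       0  143/48 ]
Upper-triangular form:
[ -7    -5     5       4 ]
[  0  20/7   1/7   -65/7 ]
[  0     0  36/5       1 ]
[  0     0     0  143/48 ]
det(A) = (-1)^0 * (-7) * (20/7) * (36/5) * (143/48) = -429  (0 row swaps -> sign +1)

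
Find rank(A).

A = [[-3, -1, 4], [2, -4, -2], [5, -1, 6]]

Row reduction:
R2 <- R2 - (-2/3)*R1:  [     0  -14/3    2/3 ]
R3 <- R3 - (-5/3)*R1:  [    0  -8/3  38/3 ]
R3 <- R3 - (4/7)*R2:  [    0     0  86/7 ]
Row echelon form:
[ -3     -1     4 ]
[  0  -14/3   2/3 ]
[  0      0  86/7 ]
Nonzero rows / pivot columns: 3

rank(A) = 3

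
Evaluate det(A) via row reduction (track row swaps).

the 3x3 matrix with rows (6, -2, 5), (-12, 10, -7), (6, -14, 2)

det(A) = 108

Forward elimination:
R2 <- R2 - (-2)*R1:  [ 0  6  3 ]
R3 <- R3 - (1)*R1:  [   0  -12   -3 ]
R3 <- R3 - (-2)*R2:  [ 0  0  3 ]
Upper-triangular form:
[ 6  -2  5 ]
[ 0   6  3 ]
[ 0   0  3 ]
det(A) = (-1)^0 * (6) * (6) * (3) = 108  (0 row swaps -> sign +1)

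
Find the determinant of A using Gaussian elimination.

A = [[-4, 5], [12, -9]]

Forward elimination:
R2 <- R2 - (-3)*R1:  [ 0  6 ]
Upper-triangular form:
[ -4  5 ]
[  0  6 ]
det(A) = (-1)^0 * (-4) * (6) = -24  (0 row swaps -> sign +1)

det(A) = -24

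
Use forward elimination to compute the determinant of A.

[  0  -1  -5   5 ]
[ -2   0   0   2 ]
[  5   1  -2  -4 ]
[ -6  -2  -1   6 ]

Forward elimination:
R1 <-> R2   (pivot in column 1 was zero)
[ -2   0   0   2 ]
[  0  -1  -5   5 ]
[  5   1  -2  -4 ]
[ -6  -2  -1   6 ]
R3 <- R3 - (-5/2)*R1:  [  0   1  -2   1 ]
R4 <- R4 - (3)*R1:  [  0  -2  -1   0 ]
R3 <- R3 - (-1)*R2:  [  0   0  -7   6 ]
R4 <- R4 - (2)*R2:  [   0    0    9  -10 ]
R4 <- R4 - (-9/7)*R3:  [     0      0      0  -16/7 ]
Upper-triangular form:
[ -2   0   0      2 ]
[  0  -1  -5      5 ]
[  0   0  -7      6 ]
[  0   0   0  -16/7 ]
det(A) = (-1)^1 * (-2) * (-1) * (-7) * (-16/7) = -32  (1 row swap -> sign -1)

det(A) = -32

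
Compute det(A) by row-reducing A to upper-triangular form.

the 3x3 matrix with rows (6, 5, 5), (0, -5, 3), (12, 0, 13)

Forward elimination:
R3 <- R3 - (2)*R1:  [   0  -10    3 ]
R3 <- R3 - (2)*R2:  [  0   0  -3 ]
Upper-triangular form:
[ 6   5   5 ]
[ 0  -5   3 ]
[ 0   0  -3 ]
det(A) = (-1)^0 * (6) * (-5) * (-3) = 90  (0 row swaps -> sign +1)

det(A) = 90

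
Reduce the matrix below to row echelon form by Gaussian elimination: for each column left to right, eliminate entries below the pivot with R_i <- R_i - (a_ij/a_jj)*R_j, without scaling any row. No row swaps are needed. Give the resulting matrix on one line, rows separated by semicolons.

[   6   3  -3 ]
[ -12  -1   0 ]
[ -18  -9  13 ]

Forward elimination:
R2 <- R2 - (-2)*R1:  [  0   5  -6 ]
R3 <- R3 - (-3)*R1:  [ 0  0  4 ]
Row echelon form:
[ 6  3  -3 ]
[ 0  5  -6 ]
[ 0  0   4 ]

REF = [6 3 -3; 0 5 -6; 0 0 4]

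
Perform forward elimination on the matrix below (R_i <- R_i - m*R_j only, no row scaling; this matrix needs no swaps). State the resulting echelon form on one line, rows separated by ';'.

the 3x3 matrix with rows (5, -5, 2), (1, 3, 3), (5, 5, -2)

Forward elimination:
R2 <- R2 - (1/5)*R1:  [    0     4  13/5 ]
R3 <- R3 - (1)*R1:  [  0  10  -4 ]
R3 <- R3 - (5/2)*R2:  [     0      0  -21/2 ]
Row echelon form:
[ 5  -5      2 ]
[ 0   4   13/5 ]
[ 0   0  -21/2 ]

REF = [5 -5 2; 0 4 13/5; 0 0 -21/2]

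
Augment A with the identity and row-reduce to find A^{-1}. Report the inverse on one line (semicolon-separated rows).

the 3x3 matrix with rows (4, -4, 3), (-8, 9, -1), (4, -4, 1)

Gauss-Jordan on [A | I]:
R1 <- (1/4)*R1:  [   1   -1  3/4  |  1/4    0    0 ]
R2 <- R2 - (-8)*R1:  [ 0  1  5  |  2  1  0 ]
R3 <- R3 - (4)*R1:  [  0   0  -2  |  -1   0   1 ]
R1 <- R1 - (-1)*R2:  [    1     0  23/4  |   9/4     1     0 ]
R3 <- (1/-2)*R3:  [    0     0     1  |   1/2     0  -1/2 ]
R1 <- R1 - (23/4)*R3:  [    1     0     0  |  -5/8     1  23/8 ]
R2 <- R2 - (5)*R3:  [    0     1     0  |  -1/2     1   5/2 ]
Right block of [I | A^{-1}] is the inverse:
[ -5/8  1  23/8 ]
[ -1/2  1   5/2 ]
[  1/2  0  -1/2 ]

inverse = [-5/8 1 23/8; -1/2 1 5/2; 1/2 0 -1/2]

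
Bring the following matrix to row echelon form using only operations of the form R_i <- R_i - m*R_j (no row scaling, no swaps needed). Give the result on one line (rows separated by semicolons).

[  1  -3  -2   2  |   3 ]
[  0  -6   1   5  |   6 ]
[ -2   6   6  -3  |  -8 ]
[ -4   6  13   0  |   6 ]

REF = [1 -3 -2 2 3; 0 -6 1 5 6; 0 0 2 1 -2; 0 0 0 1 16]

Forward elimination:
R3 <- R3 - (-2)*R1:  [  0   0   2   1  -2 ]
R4 <- R4 - (-4)*R1:  [  0  -6   5   8  18 ]
R4 <- R4 - (1)*R2:  [  0   0   4   3  12 ]
R4 <- R4 - (2)*R3:  [  0   0   0   1  16 ]
Row echelon form:
[ 1  -3  -2  2  |   3 ]
[ 0  -6   1  5  |   6 ]
[ 0   0   2  1  |  -2 ]
[ 0   0   0  1  |  16 ]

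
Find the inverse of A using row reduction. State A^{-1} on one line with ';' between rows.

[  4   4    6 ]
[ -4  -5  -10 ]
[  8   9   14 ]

Gauss-Jordan on [A | I]:
R1 <- (1/4)*R1:  [   1    1  3/2  |  1/4    0    0 ]
R2 <- R2 - (-4)*R1:  [  0  -1  -4  |   1   1   0 ]
R3 <- R3 - (8)*R1:  [  0   1   2  |  -2   0   1 ]
R2 <- (1/-1)*R2:  [  0   1   4  |  -1  -1   0 ]
R1 <- R1 - (1)*R2:  [    1     0  -5/2  |   5/4     1     0 ]
R3 <- R3 - (1)*R2:  [  0   0  -2  |  -1   1   1 ]
R3 <- (1/-2)*R3:  [    0     0     1  |   1/2  -1/2  -1/2 ]
R1 <- R1 - (-5/2)*R3:  [    1     0     0  |   5/2  -1/4  -5/4 ]
R2 <- R2 - (4)*R3:  [  0   1   0  |  -3   1   2 ]
Right block of [I | A^{-1}] is the inverse:
[ 5/2  -1/4  -5/4 ]
[  -3     1     2 ]
[ 1/2  -1/2  -1/2 ]

inverse = [5/2 -1/4 -5/4; -3 1 2; 1/2 -1/2 -1/2]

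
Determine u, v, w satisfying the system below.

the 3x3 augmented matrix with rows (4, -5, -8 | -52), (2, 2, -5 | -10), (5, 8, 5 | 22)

(-4, 4, 2)

Forward elimination on [A|b]:
R2 <- R2 - (1/2)*R1:  [   0  9/2   -1   16 ]
R3 <- R3 - (5/4)*R1:  [    0  57/4    15    87 ]
R3 <- R3 - (19/6)*R2:  [     0      0  109/6  109/3 ]
Row echelon form:
[ 4   -5     -8  |    -52 ]
[ 0  9/2     -1  |     16 ]
[ 0    0  109/6  |  109/3 ]
Back-substitution:
w = (109/3) / (109/6) = 2
v = (16 - (-1)*(2)) / (9/2) = 4
u = (-52 - (-5)*(4) - (-8)*(2)) / 4 = -4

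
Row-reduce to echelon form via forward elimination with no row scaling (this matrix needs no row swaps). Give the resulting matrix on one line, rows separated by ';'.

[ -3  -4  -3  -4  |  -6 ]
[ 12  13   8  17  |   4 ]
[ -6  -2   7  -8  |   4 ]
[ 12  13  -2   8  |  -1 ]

REF = [-3 -4 -3 -4 -6; 0 -3 -4 1 -20; 0 0 5 2 -24; 0 0 0 -5 -53]

Forward elimination:
R2 <- R2 - (-4)*R1:  [   0   -3   -4    1  -20 ]
R3 <- R3 - (2)*R1:  [  0   6  13   0  16 ]
R4 <- R4 - (-4)*R1:  [   0   -3  -14   -8  -25 ]
R3 <- R3 - (-2)*R2:  [   0    0    5    2  -24 ]
R4 <- R4 - (1)*R2:  [   0    0  -10   -9   -5 ]
R4 <- R4 - (-2)*R3:  [   0    0    0   -5  -53 ]
Row echelon form:
[ -3  -4  -3  -4  |   -6 ]
[  0  -3  -4   1  |  -20 ]
[  0   0   5   2  |  -24 ]
[  0   0   0  -5  |  -53 ]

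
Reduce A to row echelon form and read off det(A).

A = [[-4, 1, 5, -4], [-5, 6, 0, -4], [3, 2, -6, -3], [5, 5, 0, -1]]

Forward elimination:
R2 <- R2 - (5/4)*R1:  [     0   19/4  -25/4      1 ]
R3 <- R3 - (-3/4)*R1:  [    0  11/4  -9/4    -6 ]
R4 <- R4 - (-5/4)*R1:  [    0  25/4  25/4    -6 ]
R3 <- R3 - (11/19)*R2:  [       0        0    26/19  -125/19 ]
R4 <- R4 - (25/19)*R2:  [       0        0   275/19  -139/19 ]
R4 <- R4 - (275/26)*R3:  [       0        0        0  1619/26 ]
Upper-triangular form:
[ -4     1      5       -4 ]
[  0  19/4  -25/4        1 ]
[  0     0  26/19  -125/19 ]
[  0     0      0  1619/26 ]
det(A) = (-1)^0 * (-4) * (19/4) * (26/19) * (1619/26) = -1619  (0 row swaps -> sign +1)

det(A) = -1619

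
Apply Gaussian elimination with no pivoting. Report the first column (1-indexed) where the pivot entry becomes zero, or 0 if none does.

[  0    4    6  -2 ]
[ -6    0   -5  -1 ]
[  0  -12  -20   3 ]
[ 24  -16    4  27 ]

first zero-pivot column = 1

Naive forward elimination:
Pivot entry (1,1) is zero but row 2 has -6 in column 1 -> naive elimination stops; a row interchange (e.g. R1 <-> R2) would be required here.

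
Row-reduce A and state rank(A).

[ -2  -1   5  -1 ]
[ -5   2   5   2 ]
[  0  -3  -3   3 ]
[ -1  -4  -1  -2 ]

rank(A) = 4

Row reduction:
R2 <- R2 - (5/2)*R1:  [     0    9/2  -15/2    9/2 ]
R4 <- R4 - (1/2)*R1:  [    0  -7/2  -7/2  -3/2 ]
R3 <- R3 - (-2/3)*R2:  [  0   0  -8   6 ]
R4 <- R4 - (-7/9)*R2:  [     0      0  -28/3      2 ]
R4 <- R4 - (7/6)*R3:  [  0   0   0  -5 ]
Row echelon form:
[ -2   -1      5   -1 ]
[  0  9/2  -15/2  9/2 ]
[  0    0     -8    6 ]
[  0    0      0   -5 ]
Nonzero rows / pivot columns: 4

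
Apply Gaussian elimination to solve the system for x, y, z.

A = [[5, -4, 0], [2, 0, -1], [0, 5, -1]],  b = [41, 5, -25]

Forward elimination on [A|b]:
R2 <- R2 - (2/5)*R1:  [     0    8/5     -1  -57/5 ]
R3 <- R3 - (25/8)*R2:  [    0     0  17/8  85/8 ]
Row echelon form:
[ 5   -4     0  |     41 ]
[ 0  8/5    -1  |  -57/5 ]
[ 0    0  17/8  |   85/8 ]
Back-substitution:
z = (85/8) / (17/8) = 5
y = (-57/5 - (-1)*(5)) / (8/5) = -4
x = (41 - (-4)*(-4)) / 5 = 5

(5, -4, 5)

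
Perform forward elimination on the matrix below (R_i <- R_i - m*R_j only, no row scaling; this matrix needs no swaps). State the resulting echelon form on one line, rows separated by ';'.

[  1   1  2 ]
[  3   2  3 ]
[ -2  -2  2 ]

REF = [1 1 2; 0 -1 -3; 0 0 6]

Forward elimination:
R2 <- R2 - (3)*R1:  [  0  -1  -3 ]
R3 <- R3 - (-2)*R1:  [ 0  0  6 ]
Row echelon form:
[ 1   1   2 ]
[ 0  -1  -3 ]
[ 0   0   6 ]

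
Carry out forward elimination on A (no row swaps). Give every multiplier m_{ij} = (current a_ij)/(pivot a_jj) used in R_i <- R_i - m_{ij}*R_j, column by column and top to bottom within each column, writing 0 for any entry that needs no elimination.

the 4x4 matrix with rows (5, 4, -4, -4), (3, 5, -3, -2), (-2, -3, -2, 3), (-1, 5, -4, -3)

Forward elimination:
R2 <- R2 - (3/5)*R1:  [    0  13/5  -3/5   2/5 ]
R3 <- R3 - (-2/5)*R1:  [     0   -7/5  -18/5    7/5 ]
R4 <- R4 - (-1/5)*R1:  [     0   29/5  -24/5  -19/5 ]
R3 <- R3 - (-7/13)*R2:  [      0       0  -51/13   21/13 ]
R4 <- R4 - (29/13)*R2:  [      0       0  -45/13  -61/13 ]
R4 <- R4 - (15/17)*R3:  [       0        0        0  -104/17 ]
Multipliers (in order of application): m_{21} = 3/5, m_{31} = -2/5, m_{41} = -1/5, m_{32} = -7/13, m_{42} = 29/13, m_{43} = 15/17

multipliers: 3/5, -2/5, -1/5, -7/13, 29/13, 15/17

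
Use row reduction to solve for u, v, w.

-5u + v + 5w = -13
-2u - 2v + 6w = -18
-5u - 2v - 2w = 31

(-3, -3, -5)

Forward elimination on [A|b]:
R2 <- R2 - (2/5)*R1:  [     0  -12/5      4  -64/5 ]
R3 <- R3 - (1)*R1:  [  0  -3  -7  44 ]
R3 <- R3 - (5/4)*R2:  [   0    0  -12   60 ]
Row echelon form:
[ -5      1    5  |    -13 ]
[  0  -12/5    4  |  -64/5 ]
[  0      0  -12  |     60 ]
Back-substitution:
w = (60) / -12 = -5
v = (-64/5 - (4)*(-5)) / (-12/5) = -3
u = (-13 - (1)*(-3) - (5)*(-5)) / -5 = -3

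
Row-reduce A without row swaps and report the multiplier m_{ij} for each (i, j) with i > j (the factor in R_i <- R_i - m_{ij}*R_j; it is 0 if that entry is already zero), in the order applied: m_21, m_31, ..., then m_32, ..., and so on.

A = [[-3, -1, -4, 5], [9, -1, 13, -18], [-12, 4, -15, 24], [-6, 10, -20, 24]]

Forward elimination:
R2 <- R2 - (-3)*R1:  [  0  -4   1  -3 ]
R3 <- R3 - (4)*R1:  [ 0  8  1  4 ]
R4 <- R4 - (2)*R1:  [   0   12  -12   14 ]
R3 <- R3 - (-2)*R2:  [  0   0   3  -2 ]
R4 <- R4 - (-3)*R2:  [  0   0  -9   5 ]
R4 <- R4 - (-3)*R3:  [  0   0   0  -1 ]
Multipliers (in order of application): m_{21} = -3, m_{31} = 4, m_{41} = 2, m_{32} = -2, m_{42} = -3, m_{43} = -3

multipliers: -3, 4, 2, -2, -3, -3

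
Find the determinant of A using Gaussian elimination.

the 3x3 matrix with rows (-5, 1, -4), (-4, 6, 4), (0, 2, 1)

det(A) = 46

Forward elimination:
R2 <- R2 - (4/5)*R1:  [    0  26/5  36/5 ]
R3 <- R3 - (5/13)*R2:  [      0       0  -23/13 ]
Upper-triangular form:
[ -5     1      -4 ]
[  0  26/5    36/5 ]
[  0     0  -23/13 ]
det(A) = (-1)^0 * (-5) * (26/5) * (-23/13) = 46  (0 row swaps -> sign +1)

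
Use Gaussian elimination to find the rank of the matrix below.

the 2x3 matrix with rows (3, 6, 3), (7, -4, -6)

rank(A) = 2

Row reduction:
R2 <- R2 - (7/3)*R1:  [   0  -18  -13 ]
Row echelon form:
[ 3    6    3 ]
[ 0  -18  -13 ]
Nonzero rows / pivot columns: 2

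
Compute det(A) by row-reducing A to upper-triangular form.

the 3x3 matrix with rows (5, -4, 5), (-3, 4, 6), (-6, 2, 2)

Forward elimination:
R2 <- R2 - (-3/5)*R1:  [   0  8/5    9 ]
R3 <- R3 - (-6/5)*R1:  [     0  -14/5      8 ]
R3 <- R3 - (-7/4)*R2:  [    0     0  95/4 ]
Upper-triangular form:
[ 5   -4     5 ]
[ 0  8/5     9 ]
[ 0    0  95/4 ]
det(A) = (-1)^0 * (5) * (8/5) * (95/4) = 190  (0 row swaps -> sign +1)

det(A) = 190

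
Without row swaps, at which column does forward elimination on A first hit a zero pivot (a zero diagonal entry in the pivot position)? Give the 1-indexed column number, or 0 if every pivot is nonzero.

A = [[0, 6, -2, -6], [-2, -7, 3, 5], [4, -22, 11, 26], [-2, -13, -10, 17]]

first zero-pivot column = 1

Naive forward elimination:
Pivot entry (1,1) is zero but row 2 has -2 in column 1 -> naive elimination stops; a row interchange (e.g. R1 <-> R2) would be required here.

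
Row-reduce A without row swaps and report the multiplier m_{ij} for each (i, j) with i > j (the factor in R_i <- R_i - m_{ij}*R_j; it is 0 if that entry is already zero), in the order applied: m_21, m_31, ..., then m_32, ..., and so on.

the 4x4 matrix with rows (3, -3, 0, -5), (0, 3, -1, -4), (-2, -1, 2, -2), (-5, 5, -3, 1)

multipliers: 0, -2/3, -5/3, -1, 0, -3

Forward elimination:
R2: entry in column 1 is already 0 -> m_{21} = 0 (no row operation needed)
R3 <- R3 - (-2/3)*R1:  [     0     -3      2  -16/3 ]
R4 <- R4 - (-5/3)*R1:  [     0      0     -3  -22/3 ]
R3 <- R3 - (-1)*R2:  [     0      0      1  -28/3 ]
R4: entry in column 2 is already 0 -> m_{42} = 0 (no row operation needed)
R4 <- R4 - (-3)*R3:  [      0       0       0  -106/3 ]
Multipliers (in order of application): m_{21} = 0, m_{31} = -2/3, m_{41} = -5/3, m_{32} = -1, m_{42} = 0, m_{43} = -3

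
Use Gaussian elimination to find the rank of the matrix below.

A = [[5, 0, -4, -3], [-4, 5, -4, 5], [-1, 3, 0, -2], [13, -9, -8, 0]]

rank(A) = 3

Row reduction:
R2 <- R2 - (-4/5)*R1:  [     0      5  -36/5   13/5 ]
R3 <- R3 - (-1/5)*R1:  [     0      3   -4/5  -13/5 ]
R4 <- R4 - (13/5)*R1:  [    0    -9  12/5  39/5 ]
R3 <- R3 - (3/5)*R2:  [       0        0    88/25  -104/25 ]
R4 <- R4 - (-9/5)*R2:  [       0        0  -264/25   312/25 ]
R4 <- R4 - (-3)*R3:  [ 0  0  0  0 ]
Row echelon form:
[ 5  0     -4       -3 ]
[ 0  5  -36/5     13/5 ]
[ 0  0  88/25  -104/25 ]
[ 0  0      0        0 ]
Nonzero rows / pivot columns: 3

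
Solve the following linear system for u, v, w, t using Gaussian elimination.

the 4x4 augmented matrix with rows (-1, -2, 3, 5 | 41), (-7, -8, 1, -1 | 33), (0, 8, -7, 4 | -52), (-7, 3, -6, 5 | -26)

(1, -5, 4, 4)

Forward elimination on [A|b]:
R2 <- R2 - (7)*R1:  [    0     6   -20   -36  -254 ]
R4 <- R4 - (7)*R1:  [    0    17   -27   -30  -313 ]
R3 <- R3 - (4/3)*R2:  [     0      0   59/3     52  860/3 ]
R4 <- R4 - (17/6)*R2:  [      0       0    89/3      72  1220/3 ]
R4 <- R4 - (89/59)*R3:  [        0         0         0   -380/59  -1520/59 ]
Row echelon form:
[ -1  -2     3        5  |        41 ]
[  0   6   -20      -36  |      -254 ]
[  0   0  59/3       52  |     860/3 ]
[  0   0     0  -380/59  |  -1520/59 ]
Back-substitution:
t = (-1520/59) / (-380/59) = 4
w = (860/3 - (52)*(4)) / (59/3) = 4
v = (-254 - (-20)*(4) - (-36)*(4)) / 6 = -5
u = (41 - (-2)*(-5) - (3)*(4) - (5)*(4)) / -1 = 1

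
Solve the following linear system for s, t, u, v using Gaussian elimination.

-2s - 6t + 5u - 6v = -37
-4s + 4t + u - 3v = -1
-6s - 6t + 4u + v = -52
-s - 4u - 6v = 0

Forward elimination on [A|b]:
R2 <- R2 - (2)*R1:  [  0  16  -9   9  73 ]
R3 <- R3 - (3)*R1:  [   0   12  -11   19   59 ]
R4 <- R4 - (1/2)*R1:  [     0      3  -13/2     -3   37/2 ]
R3 <- R3 - (3/4)*R2:  [     0      0  -17/4   49/4   17/4 ]
R4 <- R4 - (3/16)*R2:  [      0       0  -77/16  -75/16   77/16 ]
R4 <- R4 - (77/68)*R3:  [       0        0        0  -631/34        0 ]
Row echelon form:
[ -2  -6      5       -6  |   -37 ]
[  0  16     -9        9  |    73 ]
[  0   0  -17/4     49/4  |  17/4 ]
[  0   0      0  -631/34  |     0 ]
Back-substitution:
v = (0) / (-631/34) = 0
u = (17/4 - (49/4)*(0)) / (-17/4) = -1
t = (73 - (-9)*(-1) - (9)*(0)) / 16 = 4
s = (-37 - (-6)*(4) - (5)*(-1) - (-6)*(0)) / -2 = 4

(4, 4, -1, 0)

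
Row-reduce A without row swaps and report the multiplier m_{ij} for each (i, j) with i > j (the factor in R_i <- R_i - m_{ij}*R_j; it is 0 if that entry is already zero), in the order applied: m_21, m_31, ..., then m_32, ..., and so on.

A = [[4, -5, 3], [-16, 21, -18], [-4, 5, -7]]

Forward elimination:
R2 <- R2 - (-4)*R1:  [  0   1  -6 ]
R3 <- R3 - (-1)*R1:  [  0   0  -4 ]
R3: entry in column 2 is already 0 -> m_{32} = 0 (no row operation needed)
Multipliers (in order of application): m_{21} = -4, m_{31} = -1, m_{32} = 0

multipliers: -4, -1, 0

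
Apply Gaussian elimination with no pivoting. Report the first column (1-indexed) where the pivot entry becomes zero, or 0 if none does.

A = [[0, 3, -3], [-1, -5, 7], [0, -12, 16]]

first zero-pivot column = 1

Naive forward elimination:
Pivot entry (1,1) is zero but row 2 has -1 in column 1 -> naive elimination stops; a row interchange (e.g. R1 <-> R2) would be required here.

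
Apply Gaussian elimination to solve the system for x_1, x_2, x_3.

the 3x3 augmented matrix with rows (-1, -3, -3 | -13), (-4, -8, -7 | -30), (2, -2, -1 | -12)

Forward elimination on [A|b]:
R2 <- R2 - (4)*R1:  [  0   4   5  22 ]
R3 <- R3 - (-2)*R1:  [   0   -8   -7  -38 ]
R3 <- R3 - (-2)*R2:  [ 0  0  3  6 ]
Row echelon form:
[ -1  -3  -3  |  -13 ]
[  0   4   5  |   22 ]
[  0   0   3  |    6 ]
Back-substitution:
x_3 = (6) / 3 = 2
x_2 = (22 - (5)*(2)) / 4 = 3
x_1 = (-13 - (-3)*(3) - (-3)*(2)) / -1 = -2

(-2, 3, 2)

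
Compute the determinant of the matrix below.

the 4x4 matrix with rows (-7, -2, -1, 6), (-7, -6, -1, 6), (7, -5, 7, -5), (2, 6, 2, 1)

det(A) = 408

Forward elimination:
R2 <- R2 - (1)*R1:  [  0  -4   0   0 ]
R3 <- R3 - (-1)*R1:  [  0  -7   6   1 ]
R4 <- R4 - (-2/7)*R1:  [    0  38/7  12/7  19/7 ]
R3 <- R3 - (7/4)*R2:  [ 0  0  6  1 ]
R4 <- R4 - (-19/14)*R2:  [    0     0  12/7  19/7 ]
R4 <- R4 - (2/7)*R3:  [    0     0     0  17/7 ]
Upper-triangular form:
[ -7  -2  -1     6 ]
[  0  -4   0     0 ]
[  0   0   6     1 ]
[  0   0   0  17/7 ]
det(A) = (-1)^0 * (-7) * (-4) * (6) * (17/7) = 408  (0 row swaps -> sign +1)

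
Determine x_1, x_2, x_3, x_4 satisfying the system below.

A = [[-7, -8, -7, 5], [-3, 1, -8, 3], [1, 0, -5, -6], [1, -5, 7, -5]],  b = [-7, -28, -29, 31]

Forward elimination on [A|b]:
R2 <- R2 - (3/7)*R1:  [    0  31/7    -5   6/7   -25 ]
R3 <- R3 - (-1/7)*R1:  [     0   -8/7     -6  -37/7    -30 ]
R4 <- R4 - (-1/7)*R1:  [     0  -43/7      6  -30/7     30 ]
R3 <- R3 - (-8/31)*R2:  [        0         0   -226/31   -157/31  -1130/31 ]
R4 <- R4 - (-43/31)*R2:  [       0        0   -29/31   -96/31  -145/31 ]
R4 <- R4 - (29/226)*R3:  [        0         0         0  -553/226         0 ]
Row echelon form:
[ -7    -8       -7         5  |        -7 ]
[  0  31/7       -5       6/7  |       -25 ]
[  0     0  -226/31   -157/31  |  -1130/31 ]
[  0     0        0  -553/226  |         0 ]
Back-substitution:
x_4 = (0) / (-553/226) = 0
x_3 = (-1130/31 - (-157/31)*(0)) / (-226/31) = 5
x_2 = (-25 - (-5)*(5) - (6/7)*(0)) / (31/7) = 0
x_1 = (-7 - (-8)*(0) - (-7)*(5) - (5)*(0)) / -7 = -4

(-4, 0, 5, 0)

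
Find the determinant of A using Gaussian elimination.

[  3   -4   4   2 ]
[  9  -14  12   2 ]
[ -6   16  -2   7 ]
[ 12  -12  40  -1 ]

det(A) = -108

Forward elimination:
R2 <- R2 - (3)*R1:  [  0  -2   0  -4 ]
R3 <- R3 - (-2)*R1:  [  0   8   6  11 ]
R4 <- R4 - (4)*R1:  [  0   4  24  -9 ]
R3 <- R3 - (-4)*R2:  [  0   0   6  -5 ]
R4 <- R4 - (-2)*R2:  [   0    0   24  -17 ]
R4 <- R4 - (4)*R3:  [ 0  0  0  3 ]
Upper-triangular form:
[ 3  -4  4   2 ]
[ 0  -2  0  -4 ]
[ 0   0  6  -5 ]
[ 0   0  0   3 ]
det(A) = (-1)^0 * (3) * (-2) * (6) * (3) = -108  (0 row swaps -> sign +1)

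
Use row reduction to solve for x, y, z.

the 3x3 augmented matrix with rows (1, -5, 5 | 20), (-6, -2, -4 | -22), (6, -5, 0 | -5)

(0, 1, 5)

Forward elimination on [A|b]:
R2 <- R2 - (-6)*R1:  [   0  -32   26   98 ]
R3 <- R3 - (6)*R1:  [    0    25   -30  -125 ]
R3 <- R3 - (-25/32)*R2:  [       0        0  -155/16  -775/16 ]
Row echelon form:
[ 1   -5        5  |       20 ]
[ 0  -32       26  |       98 ]
[ 0    0  -155/16  |  -775/16 ]
Back-substitution:
z = (-775/16) / (-155/16) = 5
y = (98 - (26)*(5)) / -32 = 1
x = (20 - (-5)*(1) - (5)*(5)) / 1 = 0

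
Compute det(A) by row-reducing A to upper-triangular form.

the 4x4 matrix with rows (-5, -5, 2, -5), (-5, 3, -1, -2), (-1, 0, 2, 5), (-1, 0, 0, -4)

det(A) = 261

Forward elimination:
R2 <- R2 - (1)*R1:  [  0   8  -3   3 ]
R3 <- R3 - (1/5)*R1:  [   0    1  8/5    6 ]
R4 <- R4 - (1/5)*R1:  [    0     1  -2/5    -3 ]
R3 <- R3 - (1/8)*R2:  [     0      0  79/40   45/8 ]
R4 <- R4 - (1/8)*R2:  [     0      0  -1/40  -27/8 ]
R4 <- R4 - (-1/79)*R3:  [       0        0        0  -261/79 ]
Upper-triangular form:
[ -5  -5      2       -5 ]
[  0   8     -3        3 ]
[  0   0  79/40     45/8 ]
[  0   0      0  -261/79 ]
det(A) = (-1)^0 * (-5) * (8) * (79/40) * (-261/79) = 261  (0 row swaps -> sign +1)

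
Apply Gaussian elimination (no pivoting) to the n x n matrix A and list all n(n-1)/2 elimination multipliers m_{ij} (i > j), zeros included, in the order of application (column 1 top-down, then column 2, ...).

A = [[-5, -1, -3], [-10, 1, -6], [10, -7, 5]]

Forward elimination:
R2 <- R2 - (2)*R1:  [ 0  3  0 ]
R3 <- R3 - (-2)*R1:  [  0  -9  -1 ]
R3 <- R3 - (-3)*R2:  [  0   0  -1 ]
Multipliers (in order of application): m_{21} = 2, m_{31} = -2, m_{32} = -3

multipliers: 2, -2, -3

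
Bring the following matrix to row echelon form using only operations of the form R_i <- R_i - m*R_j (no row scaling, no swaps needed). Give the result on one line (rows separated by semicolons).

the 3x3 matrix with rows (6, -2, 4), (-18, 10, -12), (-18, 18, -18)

REF = [6 -2 4; 0 4 0; 0 0 -6]

Forward elimination:
R2 <- R2 - (-3)*R1:  [ 0  4  0 ]
R3 <- R3 - (-3)*R1:  [  0  12  -6 ]
R3 <- R3 - (3)*R2:  [  0   0  -6 ]
Row echelon form:
[ 6  -2   4 ]
[ 0   4   0 ]
[ 0   0  -6 ]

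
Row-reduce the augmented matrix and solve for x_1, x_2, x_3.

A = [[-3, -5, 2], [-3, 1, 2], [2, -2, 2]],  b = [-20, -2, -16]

Forward elimination on [A|b]:
R2 <- R2 - (1)*R1:  [  0   6   0  18 ]
R3 <- R3 - (-2/3)*R1:  [     0  -16/3   10/3  -88/3 ]
R3 <- R3 - (-8/9)*R2:  [     0      0   10/3  -40/3 ]
Row echelon form:
[ -3  -5     2  |    -20 ]
[  0   6     0  |     18 ]
[  0   0  10/3  |  -40/3 ]
Back-substitution:
x_3 = (-40/3) / (10/3) = -4
x_2 = (18) / 6 = 3
x_1 = (-20 - (-5)*(3) - (2)*(-4)) / -3 = -1

(-1, 3, -4)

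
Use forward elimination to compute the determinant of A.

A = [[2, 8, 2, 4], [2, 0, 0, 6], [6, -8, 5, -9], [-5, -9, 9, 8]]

Forward elimination:
R2 <- R2 - (1)*R1:  [  0  -8  -2   2 ]
R3 <- R3 - (3)*R1:  [   0  -32   -1  -21 ]
R4 <- R4 - (-5/2)*R1:  [  0  11  14  18 ]
R3 <- R3 - (4)*R2:  [   0    0    7  -29 ]
R4 <- R4 - (-11/8)*R2:  [    0     0  45/4  83/4 ]
R4 <- R4 - (45/28)*R3:  [      0       0       0  943/14 ]
Upper-triangular form:
[ 2   8   2       4 ]
[ 0  -8  -2       2 ]
[ 0   0   7     -29 ]
[ 0   0   0  943/14 ]
det(A) = (-1)^0 * (2) * (-8) * (7) * (943/14) = -7544  (0 row swaps -> sign +1)

det(A) = -7544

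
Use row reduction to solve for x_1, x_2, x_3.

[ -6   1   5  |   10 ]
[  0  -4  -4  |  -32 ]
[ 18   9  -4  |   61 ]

Forward elimination on [A|b]:
R3 <- R3 - (-3)*R1:  [  0  12  11  91 ]
R3 <- R3 - (-3)*R2:  [  0   0  -1  -5 ]
Row echelon form:
[ -6   1   5  |   10 ]
[  0  -4  -4  |  -32 ]
[  0   0  -1  |   -5 ]
Back-substitution:
x_3 = (-5) / -1 = 5
x_2 = (-32 - (-4)*(5)) / -4 = 3
x_1 = (10 - (1)*(3) - (5)*(5)) / -6 = 3

(3, 3, 5)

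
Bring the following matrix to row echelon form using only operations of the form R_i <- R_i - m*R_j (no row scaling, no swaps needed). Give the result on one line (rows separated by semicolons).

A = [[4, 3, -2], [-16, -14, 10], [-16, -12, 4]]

REF = [4 3 -2; 0 -2 2; 0 0 -4]

Forward elimination:
R2 <- R2 - (-4)*R1:  [  0  -2   2 ]
R3 <- R3 - (-4)*R1:  [  0   0  -4 ]
Row echelon form:
[ 4   3  -2 ]
[ 0  -2   2 ]
[ 0   0  -4 ]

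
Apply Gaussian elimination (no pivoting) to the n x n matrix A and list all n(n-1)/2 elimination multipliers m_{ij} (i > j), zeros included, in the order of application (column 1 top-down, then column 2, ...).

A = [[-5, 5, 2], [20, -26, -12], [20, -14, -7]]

Forward elimination:
R2 <- R2 - (-4)*R1:  [  0  -6  -4 ]
R3 <- R3 - (-4)*R1:  [ 0  6  1 ]
R3 <- R3 - (-1)*R2:  [  0   0  -3 ]
Multipliers (in order of application): m_{21} = -4, m_{31} = -4, m_{32} = -1

multipliers: -4, -4, -1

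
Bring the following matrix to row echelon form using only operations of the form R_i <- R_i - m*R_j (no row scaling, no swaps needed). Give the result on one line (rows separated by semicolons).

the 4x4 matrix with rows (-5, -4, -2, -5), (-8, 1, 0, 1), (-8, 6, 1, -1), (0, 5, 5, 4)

REF = [-5 -4 -2 -5; 0 37/5 16/5 9; 0 0 -43/37 -299/37; 0 0 0 -938/43]

Forward elimination:
R2 <- R2 - (8/5)*R1:  [    0  37/5  16/5     9 ]
R3 <- R3 - (8/5)*R1:  [    0  62/5  21/5     7 ]
R3 <- R3 - (62/37)*R2:  [       0        0   -43/37  -299/37 ]
R4 <- R4 - (25/37)*R2:  [      0       0  105/37  -77/37 ]
R4 <- R4 - (-105/43)*R3:  [       0        0        0  -938/43 ]
Row echelon form:
[ -5    -4      -2       -5 ]
[  0  37/5    16/5        9 ]
[  0     0  -43/37  -299/37 ]
[  0     0       0  -938/43 ]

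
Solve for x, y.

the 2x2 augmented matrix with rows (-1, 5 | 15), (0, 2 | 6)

Forward elimination on [A|b]:
Row echelon form:
[ -1  5  |  15 ]
[  0  2  |   6 ]
Back-substitution:
y = (6) / 2 = 3
x = (15 - (5)*(3)) / -1 = 0

(0, 3)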